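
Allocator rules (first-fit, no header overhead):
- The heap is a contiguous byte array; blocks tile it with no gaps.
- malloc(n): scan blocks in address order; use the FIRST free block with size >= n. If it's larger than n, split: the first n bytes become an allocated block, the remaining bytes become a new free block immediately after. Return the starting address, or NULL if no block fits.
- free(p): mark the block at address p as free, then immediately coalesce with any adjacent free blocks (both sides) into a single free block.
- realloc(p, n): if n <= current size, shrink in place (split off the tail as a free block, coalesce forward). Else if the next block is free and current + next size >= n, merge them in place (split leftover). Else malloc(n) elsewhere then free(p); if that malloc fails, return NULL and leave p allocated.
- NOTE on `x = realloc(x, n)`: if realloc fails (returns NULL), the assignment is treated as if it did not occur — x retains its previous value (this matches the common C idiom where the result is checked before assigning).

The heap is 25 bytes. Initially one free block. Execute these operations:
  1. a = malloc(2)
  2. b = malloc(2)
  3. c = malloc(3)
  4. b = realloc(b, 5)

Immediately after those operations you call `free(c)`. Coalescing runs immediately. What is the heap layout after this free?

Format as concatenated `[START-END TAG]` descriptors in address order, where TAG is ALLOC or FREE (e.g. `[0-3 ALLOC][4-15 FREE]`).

Op 1: a = malloc(2) -> a = 0; heap: [0-1 ALLOC][2-24 FREE]
Op 2: b = malloc(2) -> b = 2; heap: [0-1 ALLOC][2-3 ALLOC][4-24 FREE]
Op 3: c = malloc(3) -> c = 4; heap: [0-1 ALLOC][2-3 ALLOC][4-6 ALLOC][7-24 FREE]
Op 4: b = realloc(b, 5) -> b = 7; heap: [0-1 ALLOC][2-3 FREE][4-6 ALLOC][7-11 ALLOC][12-24 FREE]
free(c): c = 4 -> block [4-6 ALLOC]; mark free, coalesce with adjacent free neighbors -> [0-1 ALLOC][2-6 FREE][7-11 ALLOC][12-24 FREE]

Answer: [0-1 ALLOC][2-6 FREE][7-11 ALLOC][12-24 FREE]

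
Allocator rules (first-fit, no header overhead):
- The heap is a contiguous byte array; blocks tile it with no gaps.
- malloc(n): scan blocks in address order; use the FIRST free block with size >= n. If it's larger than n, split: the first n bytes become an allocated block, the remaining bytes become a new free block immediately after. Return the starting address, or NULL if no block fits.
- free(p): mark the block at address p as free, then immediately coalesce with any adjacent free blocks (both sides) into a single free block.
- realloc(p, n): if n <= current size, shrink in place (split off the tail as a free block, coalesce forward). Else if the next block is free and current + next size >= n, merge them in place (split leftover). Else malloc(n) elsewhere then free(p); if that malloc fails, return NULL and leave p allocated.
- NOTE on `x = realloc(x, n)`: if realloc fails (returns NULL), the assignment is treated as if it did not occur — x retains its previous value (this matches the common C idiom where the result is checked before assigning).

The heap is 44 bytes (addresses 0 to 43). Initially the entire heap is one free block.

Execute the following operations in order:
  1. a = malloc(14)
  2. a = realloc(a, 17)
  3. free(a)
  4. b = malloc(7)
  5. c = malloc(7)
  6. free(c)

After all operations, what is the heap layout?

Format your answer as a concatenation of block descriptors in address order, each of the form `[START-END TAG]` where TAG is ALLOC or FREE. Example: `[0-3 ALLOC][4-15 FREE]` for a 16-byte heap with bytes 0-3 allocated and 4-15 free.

Answer: [0-6 ALLOC][7-43 FREE]

Derivation:
Op 1: a = malloc(14) -> a = 0; heap: [0-13 ALLOC][14-43 FREE]
Op 2: a = realloc(a, 17) -> a = 0; heap: [0-16 ALLOC][17-43 FREE]
Op 3: free(a) -> (freed a); heap: [0-43 FREE]
Op 4: b = malloc(7) -> b = 0; heap: [0-6 ALLOC][7-43 FREE]
Op 5: c = malloc(7) -> c = 7; heap: [0-6 ALLOC][7-13 ALLOC][14-43 FREE]
Op 6: free(c) -> (freed c); heap: [0-6 ALLOC][7-43 FREE]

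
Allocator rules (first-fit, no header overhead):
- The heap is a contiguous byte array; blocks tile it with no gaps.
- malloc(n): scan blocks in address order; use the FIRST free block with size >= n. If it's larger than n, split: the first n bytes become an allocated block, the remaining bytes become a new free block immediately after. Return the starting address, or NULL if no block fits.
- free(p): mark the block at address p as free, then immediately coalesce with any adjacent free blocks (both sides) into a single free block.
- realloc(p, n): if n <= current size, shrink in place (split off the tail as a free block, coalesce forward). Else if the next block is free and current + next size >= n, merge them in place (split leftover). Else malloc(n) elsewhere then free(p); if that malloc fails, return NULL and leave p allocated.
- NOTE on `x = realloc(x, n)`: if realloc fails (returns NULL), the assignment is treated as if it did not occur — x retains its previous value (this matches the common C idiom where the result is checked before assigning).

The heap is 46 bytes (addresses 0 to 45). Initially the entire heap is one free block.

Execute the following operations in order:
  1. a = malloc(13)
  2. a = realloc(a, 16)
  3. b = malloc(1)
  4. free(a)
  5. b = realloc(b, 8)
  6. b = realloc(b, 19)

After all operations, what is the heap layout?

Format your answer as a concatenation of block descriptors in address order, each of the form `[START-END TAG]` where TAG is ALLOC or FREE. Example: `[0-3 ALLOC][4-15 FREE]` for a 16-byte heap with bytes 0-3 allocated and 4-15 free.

Op 1: a = malloc(13) -> a = 0; heap: [0-12 ALLOC][13-45 FREE]
Op 2: a = realloc(a, 16) -> a = 0; heap: [0-15 ALLOC][16-45 FREE]
Op 3: b = malloc(1) -> b = 16; heap: [0-15 ALLOC][16-16 ALLOC][17-45 FREE]
Op 4: free(a) -> (freed a); heap: [0-15 FREE][16-16 ALLOC][17-45 FREE]
Op 5: b = realloc(b, 8) -> b = 16; heap: [0-15 FREE][16-23 ALLOC][24-45 FREE]
Op 6: b = realloc(b, 19) -> b = 16; heap: [0-15 FREE][16-34 ALLOC][35-45 FREE]

Answer: [0-15 FREE][16-34 ALLOC][35-45 FREE]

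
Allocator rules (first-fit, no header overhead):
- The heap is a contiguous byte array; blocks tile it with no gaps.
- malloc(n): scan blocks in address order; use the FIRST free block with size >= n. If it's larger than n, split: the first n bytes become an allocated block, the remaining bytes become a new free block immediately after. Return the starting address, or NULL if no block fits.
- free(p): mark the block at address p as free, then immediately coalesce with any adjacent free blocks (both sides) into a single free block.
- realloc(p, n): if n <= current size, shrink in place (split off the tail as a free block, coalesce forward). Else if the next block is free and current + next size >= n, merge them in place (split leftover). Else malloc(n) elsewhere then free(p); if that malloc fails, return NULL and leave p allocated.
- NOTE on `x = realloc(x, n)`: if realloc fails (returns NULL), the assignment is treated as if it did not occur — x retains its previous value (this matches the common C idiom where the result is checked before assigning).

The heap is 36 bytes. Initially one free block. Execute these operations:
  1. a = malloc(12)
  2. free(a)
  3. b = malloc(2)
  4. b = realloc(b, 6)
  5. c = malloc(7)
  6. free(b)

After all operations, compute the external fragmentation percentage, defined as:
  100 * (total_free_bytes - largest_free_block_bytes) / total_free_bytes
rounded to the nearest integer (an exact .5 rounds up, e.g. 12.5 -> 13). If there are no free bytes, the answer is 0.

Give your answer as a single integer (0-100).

Op 1: a = malloc(12) -> a = 0; heap: [0-11 ALLOC][12-35 FREE]
Op 2: free(a) -> (freed a); heap: [0-35 FREE]
Op 3: b = malloc(2) -> b = 0; heap: [0-1 ALLOC][2-35 FREE]
Op 4: b = realloc(b, 6) -> b = 0; heap: [0-5 ALLOC][6-35 FREE]
Op 5: c = malloc(7) -> c = 6; heap: [0-5 ALLOC][6-12 ALLOC][13-35 FREE]
Op 6: free(b) -> (freed b); heap: [0-5 FREE][6-12 ALLOC][13-35 FREE]
Free blocks: [6 23] total_free=29 largest=23 -> 100*(29-23)/29 = 600/29 ≈ 20.690 -> rounds to 21

Answer: 21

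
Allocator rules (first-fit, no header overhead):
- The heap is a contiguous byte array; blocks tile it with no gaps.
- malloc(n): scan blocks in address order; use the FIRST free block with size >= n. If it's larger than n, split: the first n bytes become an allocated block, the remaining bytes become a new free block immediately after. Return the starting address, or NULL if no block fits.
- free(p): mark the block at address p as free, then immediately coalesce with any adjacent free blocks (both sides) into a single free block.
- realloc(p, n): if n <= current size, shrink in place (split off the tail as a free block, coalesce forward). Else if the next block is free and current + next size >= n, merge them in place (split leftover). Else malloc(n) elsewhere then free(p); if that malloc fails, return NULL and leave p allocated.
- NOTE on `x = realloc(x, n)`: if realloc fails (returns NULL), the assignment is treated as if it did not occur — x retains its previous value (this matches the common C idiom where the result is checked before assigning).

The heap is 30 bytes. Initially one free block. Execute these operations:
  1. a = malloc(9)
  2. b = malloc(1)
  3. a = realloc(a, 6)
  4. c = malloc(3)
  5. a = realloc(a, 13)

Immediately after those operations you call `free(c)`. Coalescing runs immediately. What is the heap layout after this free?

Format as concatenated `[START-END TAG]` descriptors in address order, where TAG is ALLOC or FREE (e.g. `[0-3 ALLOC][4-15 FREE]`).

Op 1: a = malloc(9) -> a = 0; heap: [0-8 ALLOC][9-29 FREE]
Op 2: b = malloc(1) -> b = 9; heap: [0-8 ALLOC][9-9 ALLOC][10-29 FREE]
Op 3: a = realloc(a, 6) -> a = 0; heap: [0-5 ALLOC][6-8 FREE][9-9 ALLOC][10-29 FREE]
Op 4: c = malloc(3) -> c = 6; heap: [0-5 ALLOC][6-8 ALLOC][9-9 ALLOC][10-29 FREE]
Op 5: a = realloc(a, 13) -> a = 10; heap: [0-5 FREE][6-8 ALLOC][9-9 ALLOC][10-22 ALLOC][23-29 FREE]
free(c): c = 6 -> block [6-8 ALLOC]; mark free, coalesce with adjacent free neighbors -> [0-8 FREE][9-9 ALLOC][10-22 ALLOC][23-29 FREE]

Answer: [0-8 FREE][9-9 ALLOC][10-22 ALLOC][23-29 FREE]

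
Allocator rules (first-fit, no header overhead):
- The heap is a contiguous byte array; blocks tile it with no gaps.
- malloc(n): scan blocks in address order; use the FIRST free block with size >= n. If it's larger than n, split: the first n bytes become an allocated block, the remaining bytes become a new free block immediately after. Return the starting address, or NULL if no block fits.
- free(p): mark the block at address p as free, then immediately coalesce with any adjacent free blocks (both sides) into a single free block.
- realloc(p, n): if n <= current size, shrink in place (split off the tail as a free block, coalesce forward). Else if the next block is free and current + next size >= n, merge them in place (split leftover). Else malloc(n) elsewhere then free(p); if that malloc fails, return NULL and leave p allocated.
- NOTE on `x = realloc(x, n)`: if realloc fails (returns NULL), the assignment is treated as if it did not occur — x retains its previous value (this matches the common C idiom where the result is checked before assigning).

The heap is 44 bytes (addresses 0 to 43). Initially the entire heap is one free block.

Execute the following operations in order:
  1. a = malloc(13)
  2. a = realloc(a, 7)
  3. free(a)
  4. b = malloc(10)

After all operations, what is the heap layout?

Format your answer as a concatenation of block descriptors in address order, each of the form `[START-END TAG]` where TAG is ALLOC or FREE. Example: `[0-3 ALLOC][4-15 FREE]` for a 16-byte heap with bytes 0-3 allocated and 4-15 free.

Answer: [0-9 ALLOC][10-43 FREE]

Derivation:
Op 1: a = malloc(13) -> a = 0; heap: [0-12 ALLOC][13-43 FREE]
Op 2: a = realloc(a, 7) -> a = 0; heap: [0-6 ALLOC][7-43 FREE]
Op 3: free(a) -> (freed a); heap: [0-43 FREE]
Op 4: b = malloc(10) -> b = 0; heap: [0-9 ALLOC][10-43 FREE]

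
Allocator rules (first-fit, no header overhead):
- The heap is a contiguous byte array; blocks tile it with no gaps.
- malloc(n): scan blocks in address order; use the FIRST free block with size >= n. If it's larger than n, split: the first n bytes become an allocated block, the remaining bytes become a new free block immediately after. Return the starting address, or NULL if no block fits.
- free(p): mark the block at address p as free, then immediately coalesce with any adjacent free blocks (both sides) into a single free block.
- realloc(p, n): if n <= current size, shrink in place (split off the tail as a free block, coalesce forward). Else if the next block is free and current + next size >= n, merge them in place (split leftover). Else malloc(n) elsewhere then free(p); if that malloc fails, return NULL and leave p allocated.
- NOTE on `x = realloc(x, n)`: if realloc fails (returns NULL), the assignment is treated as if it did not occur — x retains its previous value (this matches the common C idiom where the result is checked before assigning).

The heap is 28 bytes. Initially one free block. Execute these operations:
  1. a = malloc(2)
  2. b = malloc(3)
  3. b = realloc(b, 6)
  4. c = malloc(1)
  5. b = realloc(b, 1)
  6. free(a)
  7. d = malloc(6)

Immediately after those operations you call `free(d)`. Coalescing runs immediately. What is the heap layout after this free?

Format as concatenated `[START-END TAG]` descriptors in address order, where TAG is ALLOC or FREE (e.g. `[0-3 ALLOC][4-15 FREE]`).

Op 1: a = malloc(2) -> a = 0; heap: [0-1 ALLOC][2-27 FREE]
Op 2: b = malloc(3) -> b = 2; heap: [0-1 ALLOC][2-4 ALLOC][5-27 FREE]
Op 3: b = realloc(b, 6) -> b = 2; heap: [0-1 ALLOC][2-7 ALLOC][8-27 FREE]
Op 4: c = malloc(1) -> c = 8; heap: [0-1 ALLOC][2-7 ALLOC][8-8 ALLOC][9-27 FREE]
Op 5: b = realloc(b, 1) -> b = 2; heap: [0-1 ALLOC][2-2 ALLOC][3-7 FREE][8-8 ALLOC][9-27 FREE]
Op 6: free(a) -> (freed a); heap: [0-1 FREE][2-2 ALLOC][3-7 FREE][8-8 ALLOC][9-27 FREE]
Op 7: d = malloc(6) -> d = 9; heap: [0-1 FREE][2-2 ALLOC][3-7 FREE][8-8 ALLOC][9-14 ALLOC][15-27 FREE]
free(d): d = 9 -> block [9-14 ALLOC]; mark free, coalesce with adjacent free neighbors -> [0-1 FREE][2-2 ALLOC][3-7 FREE][8-8 ALLOC][9-27 FREE]

Answer: [0-1 FREE][2-2 ALLOC][3-7 FREE][8-8 ALLOC][9-27 FREE]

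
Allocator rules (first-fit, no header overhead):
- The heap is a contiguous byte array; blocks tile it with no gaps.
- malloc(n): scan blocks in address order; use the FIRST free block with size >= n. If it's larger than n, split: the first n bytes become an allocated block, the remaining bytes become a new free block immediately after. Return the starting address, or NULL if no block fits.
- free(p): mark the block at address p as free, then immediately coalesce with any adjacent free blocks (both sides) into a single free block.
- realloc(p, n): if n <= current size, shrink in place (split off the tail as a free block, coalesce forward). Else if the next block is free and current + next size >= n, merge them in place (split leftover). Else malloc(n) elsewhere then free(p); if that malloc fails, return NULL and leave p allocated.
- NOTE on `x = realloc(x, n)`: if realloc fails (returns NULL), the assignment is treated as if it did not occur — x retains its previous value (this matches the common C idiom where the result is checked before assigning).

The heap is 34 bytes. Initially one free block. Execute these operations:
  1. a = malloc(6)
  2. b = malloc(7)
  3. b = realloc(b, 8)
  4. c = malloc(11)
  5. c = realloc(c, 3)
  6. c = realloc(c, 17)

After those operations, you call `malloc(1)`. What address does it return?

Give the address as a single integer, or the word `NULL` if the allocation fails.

Answer: 31

Derivation:
Op 1: a = malloc(6) -> a = 0; heap: [0-5 ALLOC][6-33 FREE]
Op 2: b = malloc(7) -> b = 6; heap: [0-5 ALLOC][6-12 ALLOC][13-33 FREE]
Op 3: b = realloc(b, 8) -> b = 6; heap: [0-5 ALLOC][6-13 ALLOC][14-33 FREE]
Op 4: c = malloc(11) -> c = 14; heap: [0-5 ALLOC][6-13 ALLOC][14-24 ALLOC][25-33 FREE]
Op 5: c = realloc(c, 3) -> c = 14; heap: [0-5 ALLOC][6-13 ALLOC][14-16 ALLOC][17-33 FREE]
Op 6: c = realloc(c, 17) -> c = 14; heap: [0-5 ALLOC][6-13 ALLOC][14-30 ALLOC][31-33 FREE]
malloc(1): first-fit scan over [0-5 ALLOC][6-13 ALLOC][14-30 ALLOC][31-33 FREE] -> 31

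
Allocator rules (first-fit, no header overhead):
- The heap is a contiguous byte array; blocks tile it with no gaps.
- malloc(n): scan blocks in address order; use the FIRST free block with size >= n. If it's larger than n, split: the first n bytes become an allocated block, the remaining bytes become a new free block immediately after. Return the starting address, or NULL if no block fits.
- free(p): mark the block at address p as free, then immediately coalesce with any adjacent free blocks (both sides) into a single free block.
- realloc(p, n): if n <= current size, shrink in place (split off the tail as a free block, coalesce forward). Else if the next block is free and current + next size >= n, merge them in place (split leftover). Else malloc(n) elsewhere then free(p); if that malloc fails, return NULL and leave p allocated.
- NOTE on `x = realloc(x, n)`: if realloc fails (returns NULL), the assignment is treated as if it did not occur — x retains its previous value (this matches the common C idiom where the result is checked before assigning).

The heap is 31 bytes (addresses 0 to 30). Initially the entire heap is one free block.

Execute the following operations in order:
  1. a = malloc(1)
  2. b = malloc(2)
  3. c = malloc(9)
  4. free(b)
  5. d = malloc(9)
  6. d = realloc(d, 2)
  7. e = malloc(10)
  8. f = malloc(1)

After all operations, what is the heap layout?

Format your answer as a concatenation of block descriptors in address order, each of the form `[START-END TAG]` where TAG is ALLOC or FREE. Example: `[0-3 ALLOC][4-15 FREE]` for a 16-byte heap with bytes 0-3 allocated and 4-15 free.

Op 1: a = malloc(1) -> a = 0; heap: [0-0 ALLOC][1-30 FREE]
Op 2: b = malloc(2) -> b = 1; heap: [0-0 ALLOC][1-2 ALLOC][3-30 FREE]
Op 3: c = malloc(9) -> c = 3; heap: [0-0 ALLOC][1-2 ALLOC][3-11 ALLOC][12-30 FREE]
Op 4: free(b) -> (freed b); heap: [0-0 ALLOC][1-2 FREE][3-11 ALLOC][12-30 FREE]
Op 5: d = malloc(9) -> d = 12; heap: [0-0 ALLOC][1-2 FREE][3-11 ALLOC][12-20 ALLOC][21-30 FREE]
Op 6: d = realloc(d, 2) -> d = 12; heap: [0-0 ALLOC][1-2 FREE][3-11 ALLOC][12-13 ALLOC][14-30 FREE]
Op 7: e = malloc(10) -> e = 14; heap: [0-0 ALLOC][1-2 FREE][3-11 ALLOC][12-13 ALLOC][14-23 ALLOC][24-30 FREE]
Op 8: f = malloc(1) -> f = 1; heap: [0-0 ALLOC][1-1 ALLOC][2-2 FREE][3-11 ALLOC][12-13 ALLOC][14-23 ALLOC][24-30 FREE]

Answer: [0-0 ALLOC][1-1 ALLOC][2-2 FREE][3-11 ALLOC][12-13 ALLOC][14-23 ALLOC][24-30 FREE]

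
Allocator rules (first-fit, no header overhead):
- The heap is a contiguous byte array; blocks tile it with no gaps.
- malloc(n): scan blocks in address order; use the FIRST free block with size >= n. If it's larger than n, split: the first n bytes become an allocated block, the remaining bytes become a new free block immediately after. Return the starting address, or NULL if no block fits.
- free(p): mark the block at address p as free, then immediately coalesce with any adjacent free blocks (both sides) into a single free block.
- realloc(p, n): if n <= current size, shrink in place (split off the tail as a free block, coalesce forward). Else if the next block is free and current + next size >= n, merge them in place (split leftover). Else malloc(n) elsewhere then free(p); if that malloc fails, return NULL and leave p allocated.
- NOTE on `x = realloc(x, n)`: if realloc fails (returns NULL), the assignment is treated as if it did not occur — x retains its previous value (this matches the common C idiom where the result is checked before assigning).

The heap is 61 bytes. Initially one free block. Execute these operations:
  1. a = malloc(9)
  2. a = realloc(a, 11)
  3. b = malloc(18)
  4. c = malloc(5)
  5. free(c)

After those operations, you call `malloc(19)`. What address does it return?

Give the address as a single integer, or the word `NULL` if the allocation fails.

Answer: 29

Derivation:
Op 1: a = malloc(9) -> a = 0; heap: [0-8 ALLOC][9-60 FREE]
Op 2: a = realloc(a, 11) -> a = 0; heap: [0-10 ALLOC][11-60 FREE]
Op 3: b = malloc(18) -> b = 11; heap: [0-10 ALLOC][11-28 ALLOC][29-60 FREE]
Op 4: c = malloc(5) -> c = 29; heap: [0-10 ALLOC][11-28 ALLOC][29-33 ALLOC][34-60 FREE]
Op 5: free(c) -> (freed c); heap: [0-10 ALLOC][11-28 ALLOC][29-60 FREE]
malloc(19): first-fit scan over [0-10 ALLOC][11-28 ALLOC][29-60 FREE] -> 29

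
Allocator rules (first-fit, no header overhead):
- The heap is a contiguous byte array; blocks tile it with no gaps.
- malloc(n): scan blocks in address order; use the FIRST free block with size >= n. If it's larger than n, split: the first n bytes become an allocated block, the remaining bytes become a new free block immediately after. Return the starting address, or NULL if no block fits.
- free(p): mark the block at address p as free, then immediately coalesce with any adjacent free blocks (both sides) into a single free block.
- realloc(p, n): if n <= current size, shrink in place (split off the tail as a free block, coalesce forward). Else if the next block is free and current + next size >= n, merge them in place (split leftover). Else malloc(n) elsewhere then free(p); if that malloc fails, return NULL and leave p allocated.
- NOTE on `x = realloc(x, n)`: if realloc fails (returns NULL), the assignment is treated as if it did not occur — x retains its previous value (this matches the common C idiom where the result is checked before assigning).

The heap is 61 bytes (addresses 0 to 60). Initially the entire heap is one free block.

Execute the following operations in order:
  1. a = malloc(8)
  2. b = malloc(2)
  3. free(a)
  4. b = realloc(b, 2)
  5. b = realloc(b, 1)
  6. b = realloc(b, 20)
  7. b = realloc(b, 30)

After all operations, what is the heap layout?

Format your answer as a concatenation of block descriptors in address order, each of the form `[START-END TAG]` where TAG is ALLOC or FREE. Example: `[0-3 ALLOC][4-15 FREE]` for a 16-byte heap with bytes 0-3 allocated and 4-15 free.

Op 1: a = malloc(8) -> a = 0; heap: [0-7 ALLOC][8-60 FREE]
Op 2: b = malloc(2) -> b = 8; heap: [0-7 ALLOC][8-9 ALLOC][10-60 FREE]
Op 3: free(a) -> (freed a); heap: [0-7 FREE][8-9 ALLOC][10-60 FREE]
Op 4: b = realloc(b, 2) -> b = 8; heap: [0-7 FREE][8-9 ALLOC][10-60 FREE]
Op 5: b = realloc(b, 1) -> b = 8; heap: [0-7 FREE][8-8 ALLOC][9-60 FREE]
Op 6: b = realloc(b, 20) -> b = 8; heap: [0-7 FREE][8-27 ALLOC][28-60 FREE]
Op 7: b = realloc(b, 30) -> b = 8; heap: [0-7 FREE][8-37 ALLOC][38-60 FREE]

Answer: [0-7 FREE][8-37 ALLOC][38-60 FREE]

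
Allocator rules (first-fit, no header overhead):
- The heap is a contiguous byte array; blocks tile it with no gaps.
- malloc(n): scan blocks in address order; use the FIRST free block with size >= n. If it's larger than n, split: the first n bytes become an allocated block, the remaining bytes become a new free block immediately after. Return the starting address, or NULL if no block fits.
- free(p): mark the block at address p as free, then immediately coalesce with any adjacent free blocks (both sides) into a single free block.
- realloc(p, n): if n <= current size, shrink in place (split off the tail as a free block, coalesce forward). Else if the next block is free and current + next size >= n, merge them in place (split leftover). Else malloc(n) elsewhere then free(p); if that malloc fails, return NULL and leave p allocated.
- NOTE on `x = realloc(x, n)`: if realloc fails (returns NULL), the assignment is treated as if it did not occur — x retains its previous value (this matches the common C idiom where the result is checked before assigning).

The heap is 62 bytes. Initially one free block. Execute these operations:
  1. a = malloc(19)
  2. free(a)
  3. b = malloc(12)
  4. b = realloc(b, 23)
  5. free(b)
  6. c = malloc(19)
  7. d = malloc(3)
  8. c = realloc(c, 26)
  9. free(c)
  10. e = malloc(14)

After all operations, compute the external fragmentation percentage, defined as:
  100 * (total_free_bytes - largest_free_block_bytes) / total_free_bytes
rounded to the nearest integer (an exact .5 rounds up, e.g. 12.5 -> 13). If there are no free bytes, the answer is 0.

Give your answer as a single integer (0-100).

Answer: 11

Derivation:
Op 1: a = malloc(19) -> a = 0; heap: [0-18 ALLOC][19-61 FREE]
Op 2: free(a) -> (freed a); heap: [0-61 FREE]
Op 3: b = malloc(12) -> b = 0; heap: [0-11 ALLOC][12-61 FREE]
Op 4: b = realloc(b, 23) -> b = 0; heap: [0-22 ALLOC][23-61 FREE]
Op 5: free(b) -> (freed b); heap: [0-61 FREE]
Op 6: c = malloc(19) -> c = 0; heap: [0-18 ALLOC][19-61 FREE]
Op 7: d = malloc(3) -> d = 19; heap: [0-18 ALLOC][19-21 ALLOC][22-61 FREE]
Op 8: c = realloc(c, 26) -> c = 22; heap: [0-18 FREE][19-21 ALLOC][22-47 ALLOC][48-61 FREE]
Op 9: free(c) -> (freed c); heap: [0-18 FREE][19-21 ALLOC][22-61 FREE]
Op 10: e = malloc(14) -> e = 0; heap: [0-13 ALLOC][14-18 FREE][19-21 ALLOC][22-61 FREE]
Free blocks: [5 40] total_free=45 largest=40 -> 100*(45-40)/45 = 500/45 ≈ 11.111 -> rounds to 11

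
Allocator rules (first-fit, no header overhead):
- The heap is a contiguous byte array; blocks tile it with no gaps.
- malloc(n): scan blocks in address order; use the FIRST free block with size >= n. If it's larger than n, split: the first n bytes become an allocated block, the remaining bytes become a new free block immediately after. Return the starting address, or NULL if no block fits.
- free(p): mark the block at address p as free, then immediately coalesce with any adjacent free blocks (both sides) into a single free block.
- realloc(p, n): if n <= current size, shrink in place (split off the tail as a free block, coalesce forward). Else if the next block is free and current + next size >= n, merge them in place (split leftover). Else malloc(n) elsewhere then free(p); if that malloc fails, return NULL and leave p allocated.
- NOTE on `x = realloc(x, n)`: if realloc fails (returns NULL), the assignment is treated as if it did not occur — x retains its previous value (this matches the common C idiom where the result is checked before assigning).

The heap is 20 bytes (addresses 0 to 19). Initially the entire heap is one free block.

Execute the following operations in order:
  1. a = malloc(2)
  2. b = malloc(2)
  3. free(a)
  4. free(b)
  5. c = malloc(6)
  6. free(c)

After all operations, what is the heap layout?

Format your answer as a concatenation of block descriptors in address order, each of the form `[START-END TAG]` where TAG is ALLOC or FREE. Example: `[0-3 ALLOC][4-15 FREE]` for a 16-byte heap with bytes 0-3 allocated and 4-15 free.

Answer: [0-19 FREE]

Derivation:
Op 1: a = malloc(2) -> a = 0; heap: [0-1 ALLOC][2-19 FREE]
Op 2: b = malloc(2) -> b = 2; heap: [0-1 ALLOC][2-3 ALLOC][4-19 FREE]
Op 3: free(a) -> (freed a); heap: [0-1 FREE][2-3 ALLOC][4-19 FREE]
Op 4: free(b) -> (freed b); heap: [0-19 FREE]
Op 5: c = malloc(6) -> c = 0; heap: [0-5 ALLOC][6-19 FREE]
Op 6: free(c) -> (freed c); heap: [0-19 FREE]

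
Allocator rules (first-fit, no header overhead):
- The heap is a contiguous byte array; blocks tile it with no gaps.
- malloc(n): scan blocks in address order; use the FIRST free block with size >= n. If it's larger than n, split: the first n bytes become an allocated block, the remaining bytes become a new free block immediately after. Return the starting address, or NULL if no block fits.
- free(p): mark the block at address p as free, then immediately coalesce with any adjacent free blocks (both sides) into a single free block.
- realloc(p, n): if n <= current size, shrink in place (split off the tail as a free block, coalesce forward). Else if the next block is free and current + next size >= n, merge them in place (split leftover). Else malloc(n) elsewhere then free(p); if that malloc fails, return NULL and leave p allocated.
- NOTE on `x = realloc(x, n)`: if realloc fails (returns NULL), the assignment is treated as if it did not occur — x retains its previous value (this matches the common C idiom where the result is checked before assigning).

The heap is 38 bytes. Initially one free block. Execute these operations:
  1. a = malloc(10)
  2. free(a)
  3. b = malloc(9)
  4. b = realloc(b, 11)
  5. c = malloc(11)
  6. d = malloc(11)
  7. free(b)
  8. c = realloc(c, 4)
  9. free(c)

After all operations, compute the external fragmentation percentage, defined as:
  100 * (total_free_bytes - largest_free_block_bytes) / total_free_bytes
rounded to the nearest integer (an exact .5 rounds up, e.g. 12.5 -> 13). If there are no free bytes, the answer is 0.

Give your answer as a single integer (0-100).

Op 1: a = malloc(10) -> a = 0; heap: [0-9 ALLOC][10-37 FREE]
Op 2: free(a) -> (freed a); heap: [0-37 FREE]
Op 3: b = malloc(9) -> b = 0; heap: [0-8 ALLOC][9-37 FREE]
Op 4: b = realloc(b, 11) -> b = 0; heap: [0-10 ALLOC][11-37 FREE]
Op 5: c = malloc(11) -> c = 11; heap: [0-10 ALLOC][11-21 ALLOC][22-37 FREE]
Op 6: d = malloc(11) -> d = 22; heap: [0-10 ALLOC][11-21 ALLOC][22-32 ALLOC][33-37 FREE]
Op 7: free(b) -> (freed b); heap: [0-10 FREE][11-21 ALLOC][22-32 ALLOC][33-37 FREE]
Op 8: c = realloc(c, 4) -> c = 11; heap: [0-10 FREE][11-14 ALLOC][15-21 FREE][22-32 ALLOC][33-37 FREE]
Op 9: free(c) -> (freed c); heap: [0-21 FREE][22-32 ALLOC][33-37 FREE]
Free blocks: [22 5] total_free=27 largest=22 -> 100*(27-22)/27 = 500/27 ≈ 18.519 -> rounds to 19

Answer: 19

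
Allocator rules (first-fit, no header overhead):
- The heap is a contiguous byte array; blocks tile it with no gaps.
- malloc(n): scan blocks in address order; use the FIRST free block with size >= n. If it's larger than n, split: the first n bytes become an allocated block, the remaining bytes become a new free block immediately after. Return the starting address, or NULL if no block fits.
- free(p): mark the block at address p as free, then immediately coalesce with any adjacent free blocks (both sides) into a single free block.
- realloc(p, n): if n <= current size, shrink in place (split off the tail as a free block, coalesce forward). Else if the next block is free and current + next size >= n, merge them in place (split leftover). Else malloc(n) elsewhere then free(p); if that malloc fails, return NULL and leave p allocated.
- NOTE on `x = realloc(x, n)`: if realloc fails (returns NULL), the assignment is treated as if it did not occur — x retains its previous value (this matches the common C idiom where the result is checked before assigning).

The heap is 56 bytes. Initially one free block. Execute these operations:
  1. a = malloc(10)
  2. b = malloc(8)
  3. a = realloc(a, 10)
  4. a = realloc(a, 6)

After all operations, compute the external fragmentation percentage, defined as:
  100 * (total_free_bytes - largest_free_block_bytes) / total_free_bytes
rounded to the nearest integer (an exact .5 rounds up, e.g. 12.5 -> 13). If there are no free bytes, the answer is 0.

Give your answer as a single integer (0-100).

Op 1: a = malloc(10) -> a = 0; heap: [0-9 ALLOC][10-55 FREE]
Op 2: b = malloc(8) -> b = 10; heap: [0-9 ALLOC][10-17 ALLOC][18-55 FREE]
Op 3: a = realloc(a, 10) -> a = 0; heap: [0-9 ALLOC][10-17 ALLOC][18-55 FREE]
Op 4: a = realloc(a, 6) -> a = 0; heap: [0-5 ALLOC][6-9 FREE][10-17 ALLOC][18-55 FREE]
Free blocks: [4 38] total_free=42 largest=38 -> 100*(42-38)/42 = 400/42 ≈ 9.524 -> rounds to 10

Answer: 10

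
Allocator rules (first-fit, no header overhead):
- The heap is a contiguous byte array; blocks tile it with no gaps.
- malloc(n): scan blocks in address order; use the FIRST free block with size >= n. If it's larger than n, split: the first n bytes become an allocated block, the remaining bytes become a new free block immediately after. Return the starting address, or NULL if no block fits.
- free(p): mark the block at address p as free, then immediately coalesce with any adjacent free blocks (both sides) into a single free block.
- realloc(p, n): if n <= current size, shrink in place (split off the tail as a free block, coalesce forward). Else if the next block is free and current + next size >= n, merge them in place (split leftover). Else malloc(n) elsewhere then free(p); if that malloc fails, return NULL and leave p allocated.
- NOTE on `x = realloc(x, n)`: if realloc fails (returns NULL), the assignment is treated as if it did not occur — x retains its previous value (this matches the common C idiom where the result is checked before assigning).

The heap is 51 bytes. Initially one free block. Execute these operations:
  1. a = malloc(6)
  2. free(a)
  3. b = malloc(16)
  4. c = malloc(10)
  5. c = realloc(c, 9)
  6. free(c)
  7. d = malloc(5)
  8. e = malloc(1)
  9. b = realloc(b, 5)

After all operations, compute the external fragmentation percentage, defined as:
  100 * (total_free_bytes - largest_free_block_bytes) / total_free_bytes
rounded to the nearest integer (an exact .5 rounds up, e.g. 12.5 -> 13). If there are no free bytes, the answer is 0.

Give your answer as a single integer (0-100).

Op 1: a = malloc(6) -> a = 0; heap: [0-5 ALLOC][6-50 FREE]
Op 2: free(a) -> (freed a); heap: [0-50 FREE]
Op 3: b = malloc(16) -> b = 0; heap: [0-15 ALLOC][16-50 FREE]
Op 4: c = malloc(10) -> c = 16; heap: [0-15 ALLOC][16-25 ALLOC][26-50 FREE]
Op 5: c = realloc(c, 9) -> c = 16; heap: [0-15 ALLOC][16-24 ALLOC][25-50 FREE]
Op 6: free(c) -> (freed c); heap: [0-15 ALLOC][16-50 FREE]
Op 7: d = malloc(5) -> d = 16; heap: [0-15 ALLOC][16-20 ALLOC][21-50 FREE]
Op 8: e = malloc(1) -> e = 21; heap: [0-15 ALLOC][16-20 ALLOC][21-21 ALLOC][22-50 FREE]
Op 9: b = realloc(b, 5) -> b = 0; heap: [0-4 ALLOC][5-15 FREE][16-20 ALLOC][21-21 ALLOC][22-50 FREE]
Free blocks: [11 29] total_free=40 largest=29 -> 100*(40-29)/40 = 1100/40 = 27.5 -> rounds to 28

Answer: 28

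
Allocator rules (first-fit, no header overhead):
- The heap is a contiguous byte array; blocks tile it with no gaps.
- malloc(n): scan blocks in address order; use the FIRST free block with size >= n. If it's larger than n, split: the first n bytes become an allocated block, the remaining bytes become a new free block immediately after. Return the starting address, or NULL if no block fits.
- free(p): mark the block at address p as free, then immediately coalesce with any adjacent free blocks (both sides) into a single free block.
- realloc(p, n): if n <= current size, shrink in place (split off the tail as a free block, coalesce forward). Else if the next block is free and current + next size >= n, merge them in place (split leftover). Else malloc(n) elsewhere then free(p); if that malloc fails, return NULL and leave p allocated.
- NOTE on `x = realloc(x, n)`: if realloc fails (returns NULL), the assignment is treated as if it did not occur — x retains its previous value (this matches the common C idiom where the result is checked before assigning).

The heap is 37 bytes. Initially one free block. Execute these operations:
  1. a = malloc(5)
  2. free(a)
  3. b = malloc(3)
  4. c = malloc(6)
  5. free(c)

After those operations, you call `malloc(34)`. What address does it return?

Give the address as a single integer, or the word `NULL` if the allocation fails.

Answer: 3

Derivation:
Op 1: a = malloc(5) -> a = 0; heap: [0-4 ALLOC][5-36 FREE]
Op 2: free(a) -> (freed a); heap: [0-36 FREE]
Op 3: b = malloc(3) -> b = 0; heap: [0-2 ALLOC][3-36 FREE]
Op 4: c = malloc(6) -> c = 3; heap: [0-2 ALLOC][3-8 ALLOC][9-36 FREE]
Op 5: free(c) -> (freed c); heap: [0-2 ALLOC][3-36 FREE]
malloc(34): first-fit scan over [0-2 ALLOC][3-36 FREE] -> 3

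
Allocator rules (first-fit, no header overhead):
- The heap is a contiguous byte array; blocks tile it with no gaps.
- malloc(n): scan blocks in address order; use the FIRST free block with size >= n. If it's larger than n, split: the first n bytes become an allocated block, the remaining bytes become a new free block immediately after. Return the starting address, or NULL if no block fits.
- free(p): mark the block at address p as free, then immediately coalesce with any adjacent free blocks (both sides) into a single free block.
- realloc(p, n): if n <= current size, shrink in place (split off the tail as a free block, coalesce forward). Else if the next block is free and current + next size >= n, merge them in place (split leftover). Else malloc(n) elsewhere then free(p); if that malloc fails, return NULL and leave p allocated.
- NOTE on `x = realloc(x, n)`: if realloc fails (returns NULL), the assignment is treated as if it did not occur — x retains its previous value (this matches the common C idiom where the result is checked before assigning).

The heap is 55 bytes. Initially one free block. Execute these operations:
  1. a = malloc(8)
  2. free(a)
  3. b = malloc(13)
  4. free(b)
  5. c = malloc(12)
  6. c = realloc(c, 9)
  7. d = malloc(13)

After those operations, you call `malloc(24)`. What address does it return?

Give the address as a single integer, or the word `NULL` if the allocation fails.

Op 1: a = malloc(8) -> a = 0; heap: [0-7 ALLOC][8-54 FREE]
Op 2: free(a) -> (freed a); heap: [0-54 FREE]
Op 3: b = malloc(13) -> b = 0; heap: [0-12 ALLOC][13-54 FREE]
Op 4: free(b) -> (freed b); heap: [0-54 FREE]
Op 5: c = malloc(12) -> c = 0; heap: [0-11 ALLOC][12-54 FREE]
Op 6: c = realloc(c, 9) -> c = 0; heap: [0-8 ALLOC][9-54 FREE]
Op 7: d = malloc(13) -> d = 9; heap: [0-8 ALLOC][9-21 ALLOC][22-54 FREE]
malloc(24): first-fit scan over [0-8 ALLOC][9-21 ALLOC][22-54 FREE] -> 22

Answer: 22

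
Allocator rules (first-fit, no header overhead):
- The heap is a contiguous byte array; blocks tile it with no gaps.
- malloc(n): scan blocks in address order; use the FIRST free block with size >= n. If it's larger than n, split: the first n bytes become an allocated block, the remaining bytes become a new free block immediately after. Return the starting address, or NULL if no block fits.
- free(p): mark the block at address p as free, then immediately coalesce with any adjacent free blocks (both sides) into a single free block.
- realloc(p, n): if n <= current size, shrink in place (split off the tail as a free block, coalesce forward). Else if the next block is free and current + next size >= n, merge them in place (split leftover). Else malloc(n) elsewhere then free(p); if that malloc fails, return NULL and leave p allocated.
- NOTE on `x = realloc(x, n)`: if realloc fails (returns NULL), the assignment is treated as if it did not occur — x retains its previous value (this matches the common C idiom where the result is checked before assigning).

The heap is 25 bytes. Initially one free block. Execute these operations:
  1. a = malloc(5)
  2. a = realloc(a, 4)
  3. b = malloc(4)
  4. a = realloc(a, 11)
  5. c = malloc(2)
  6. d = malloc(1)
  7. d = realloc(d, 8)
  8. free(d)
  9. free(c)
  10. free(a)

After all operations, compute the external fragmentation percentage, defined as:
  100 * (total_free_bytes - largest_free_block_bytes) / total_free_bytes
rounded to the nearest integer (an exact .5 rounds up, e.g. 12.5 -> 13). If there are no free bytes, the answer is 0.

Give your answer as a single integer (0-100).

Answer: 19

Derivation:
Op 1: a = malloc(5) -> a = 0; heap: [0-4 ALLOC][5-24 FREE]
Op 2: a = realloc(a, 4) -> a = 0; heap: [0-3 ALLOC][4-24 FREE]
Op 3: b = malloc(4) -> b = 4; heap: [0-3 ALLOC][4-7 ALLOC][8-24 FREE]
Op 4: a = realloc(a, 11) -> a = 8; heap: [0-3 FREE][4-7 ALLOC][8-18 ALLOC][19-24 FREE]
Op 5: c = malloc(2) -> c = 0; heap: [0-1 ALLOC][2-3 FREE][4-7 ALLOC][8-18 ALLOC][19-24 FREE]
Op 6: d = malloc(1) -> d = 2; heap: [0-1 ALLOC][2-2 ALLOC][3-3 FREE][4-7 ALLOC][8-18 ALLOC][19-24 FREE]
Op 7: d = realloc(d, 8) -> NULL (d unchanged); heap: [0-1 ALLOC][2-2 ALLOC][3-3 FREE][4-7 ALLOC][8-18 ALLOC][19-24 FREE]
Op 8: free(d) -> (freed d); heap: [0-1 ALLOC][2-3 FREE][4-7 ALLOC][8-18 ALLOC][19-24 FREE]
Op 9: free(c) -> (freed c); heap: [0-3 FREE][4-7 ALLOC][8-18 ALLOC][19-24 FREE]
Op 10: free(a) -> (freed a); heap: [0-3 FREE][4-7 ALLOC][8-24 FREE]
Free blocks: [4 17] total_free=21 largest=17 -> 100*(21-17)/21 = 400/21 ≈ 19.048 -> rounds to 19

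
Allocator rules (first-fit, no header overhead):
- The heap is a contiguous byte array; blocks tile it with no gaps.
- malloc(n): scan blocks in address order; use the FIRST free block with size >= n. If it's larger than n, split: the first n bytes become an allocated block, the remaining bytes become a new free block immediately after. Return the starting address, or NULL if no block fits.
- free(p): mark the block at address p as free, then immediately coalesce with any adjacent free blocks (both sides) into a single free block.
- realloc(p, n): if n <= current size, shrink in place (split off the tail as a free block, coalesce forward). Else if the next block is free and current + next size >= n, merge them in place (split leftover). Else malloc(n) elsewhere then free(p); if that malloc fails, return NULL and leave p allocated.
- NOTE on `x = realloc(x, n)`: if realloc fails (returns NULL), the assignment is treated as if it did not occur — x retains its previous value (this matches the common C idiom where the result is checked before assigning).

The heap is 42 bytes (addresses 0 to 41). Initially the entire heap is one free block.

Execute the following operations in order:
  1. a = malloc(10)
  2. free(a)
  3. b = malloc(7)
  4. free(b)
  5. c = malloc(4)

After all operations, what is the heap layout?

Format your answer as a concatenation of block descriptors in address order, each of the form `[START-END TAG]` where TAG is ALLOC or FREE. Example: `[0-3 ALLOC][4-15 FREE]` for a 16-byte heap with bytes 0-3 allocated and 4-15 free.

Op 1: a = malloc(10) -> a = 0; heap: [0-9 ALLOC][10-41 FREE]
Op 2: free(a) -> (freed a); heap: [0-41 FREE]
Op 3: b = malloc(7) -> b = 0; heap: [0-6 ALLOC][7-41 FREE]
Op 4: free(b) -> (freed b); heap: [0-41 FREE]
Op 5: c = malloc(4) -> c = 0; heap: [0-3 ALLOC][4-41 FREE]

Answer: [0-3 ALLOC][4-41 FREE]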